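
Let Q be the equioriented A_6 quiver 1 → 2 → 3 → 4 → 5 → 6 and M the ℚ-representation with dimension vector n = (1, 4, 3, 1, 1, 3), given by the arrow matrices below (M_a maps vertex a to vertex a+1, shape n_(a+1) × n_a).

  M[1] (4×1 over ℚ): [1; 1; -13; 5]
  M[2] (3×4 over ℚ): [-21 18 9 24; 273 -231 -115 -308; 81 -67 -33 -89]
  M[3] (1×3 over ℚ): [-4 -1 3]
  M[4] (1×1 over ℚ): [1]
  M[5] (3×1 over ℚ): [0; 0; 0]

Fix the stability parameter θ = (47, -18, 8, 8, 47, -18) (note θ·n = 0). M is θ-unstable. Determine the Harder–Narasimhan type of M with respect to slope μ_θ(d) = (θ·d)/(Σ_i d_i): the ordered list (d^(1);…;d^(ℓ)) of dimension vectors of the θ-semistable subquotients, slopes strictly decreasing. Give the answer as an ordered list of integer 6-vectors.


Via rank(M_{q-1}∘⋯∘M_p): M ≅ I[1,5], I[2,2], I[2,3]^2, I[6,6]^3.
μ_θ-semistable layers: μ^(1)=47; μ^(2)=45/4; μ^(3)=8; μ^(4)=-18

((0, 0, 0, 0, 1, 0); (1, 1, 1, 1, 0, 0); (0, 0, 2, 0, 0, 0); (0, 3, 0, 0, 0, 3))


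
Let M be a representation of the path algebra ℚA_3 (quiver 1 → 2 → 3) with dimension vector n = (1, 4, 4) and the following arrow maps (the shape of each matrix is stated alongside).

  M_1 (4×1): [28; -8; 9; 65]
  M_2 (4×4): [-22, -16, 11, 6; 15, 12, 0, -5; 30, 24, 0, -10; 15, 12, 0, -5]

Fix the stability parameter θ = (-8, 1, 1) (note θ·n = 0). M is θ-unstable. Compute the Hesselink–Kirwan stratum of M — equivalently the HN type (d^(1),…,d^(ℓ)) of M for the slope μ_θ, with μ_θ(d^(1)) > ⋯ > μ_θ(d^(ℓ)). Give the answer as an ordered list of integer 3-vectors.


Interval decomposition of M: I[1,3], I[2,2]^2, I[2,3], I[3,3]^2.
HN type (ℓ=2): μ^(1)=1; μ^(2)=-8

((0, 4, 4); (1, 0, 0))


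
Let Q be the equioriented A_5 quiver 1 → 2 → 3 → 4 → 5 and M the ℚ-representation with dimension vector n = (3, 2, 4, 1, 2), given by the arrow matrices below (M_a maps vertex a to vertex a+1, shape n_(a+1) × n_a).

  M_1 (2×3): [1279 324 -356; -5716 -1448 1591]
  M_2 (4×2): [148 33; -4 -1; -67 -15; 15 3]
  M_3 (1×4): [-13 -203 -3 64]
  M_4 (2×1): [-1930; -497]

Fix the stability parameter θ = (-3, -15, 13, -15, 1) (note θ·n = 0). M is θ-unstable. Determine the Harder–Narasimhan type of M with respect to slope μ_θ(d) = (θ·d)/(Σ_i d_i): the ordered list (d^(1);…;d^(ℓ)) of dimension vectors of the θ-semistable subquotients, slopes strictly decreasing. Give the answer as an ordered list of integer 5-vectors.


Barcode: M ≅ I[1,1], I[1,3], I[1,5], I[3,3]^2, I[5,5]. HN layers by μ_θ (5 steps, strictly decreasing):
  μ^(1)=13; μ^(2)=1; μ^(3)=-1; μ^(4)=-3; μ^(5)=-9

((0, 0, 3, 0, 0); (0, 0, 0, 0, 2); (0, 0, 1, 1, 0); (1, 0, 0, 0, 0); (2, 2, 0, 0, 0))


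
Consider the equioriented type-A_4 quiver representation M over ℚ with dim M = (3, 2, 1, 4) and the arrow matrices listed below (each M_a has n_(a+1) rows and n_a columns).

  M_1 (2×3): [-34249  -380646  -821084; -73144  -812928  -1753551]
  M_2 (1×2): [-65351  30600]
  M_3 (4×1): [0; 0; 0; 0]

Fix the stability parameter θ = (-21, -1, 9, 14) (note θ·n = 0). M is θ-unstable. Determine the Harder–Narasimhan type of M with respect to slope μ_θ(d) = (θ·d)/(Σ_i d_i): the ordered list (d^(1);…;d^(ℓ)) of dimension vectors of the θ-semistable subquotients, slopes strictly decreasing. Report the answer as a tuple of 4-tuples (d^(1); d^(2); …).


Barcode: M ≅ I[1,1], I[1,2], I[1,3], I[4,4]^4. HN layers by μ_θ (4 steps, strictly decreasing):
  μ^(1)=14; μ^(2)=9; μ^(3)=-1; μ^(4)=-21

((0, 0, 0, 4); (0, 0, 1, 0); (0, 2, 0, 0); (3, 0, 0, 0))


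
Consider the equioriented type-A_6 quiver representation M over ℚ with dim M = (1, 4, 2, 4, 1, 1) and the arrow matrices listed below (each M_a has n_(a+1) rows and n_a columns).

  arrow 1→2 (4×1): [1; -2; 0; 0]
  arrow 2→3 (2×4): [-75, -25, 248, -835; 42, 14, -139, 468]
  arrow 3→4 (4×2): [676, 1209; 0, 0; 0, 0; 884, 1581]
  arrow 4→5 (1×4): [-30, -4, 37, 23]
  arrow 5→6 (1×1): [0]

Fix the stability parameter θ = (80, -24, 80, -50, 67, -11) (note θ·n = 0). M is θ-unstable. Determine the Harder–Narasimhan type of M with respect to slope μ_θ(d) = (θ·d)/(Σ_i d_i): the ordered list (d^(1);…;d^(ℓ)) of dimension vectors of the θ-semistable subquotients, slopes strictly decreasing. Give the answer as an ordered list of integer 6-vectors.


Via rank(M_{q-1}∘⋯∘M_p): M ≅ I[1,5], I[2,2]^2, I[2,3], I[4,4]^3, I[6,6].
μ_θ-semistable layers: μ^(1)=80; μ^(2)=67; μ^(3)=43/2; μ^(4)=-11; μ^(5)=-24; μ^(6)=-50

((0, 0, 1, 0, 0, 0); (0, 0, 0, 0, 1, 0); (1, 1, 1, 1, 0, 0); (0, 0, 0, 0, 0, 1); (0, 3, 0, 0, 0, 0); (0, 0, 0, 3, 0, 0))


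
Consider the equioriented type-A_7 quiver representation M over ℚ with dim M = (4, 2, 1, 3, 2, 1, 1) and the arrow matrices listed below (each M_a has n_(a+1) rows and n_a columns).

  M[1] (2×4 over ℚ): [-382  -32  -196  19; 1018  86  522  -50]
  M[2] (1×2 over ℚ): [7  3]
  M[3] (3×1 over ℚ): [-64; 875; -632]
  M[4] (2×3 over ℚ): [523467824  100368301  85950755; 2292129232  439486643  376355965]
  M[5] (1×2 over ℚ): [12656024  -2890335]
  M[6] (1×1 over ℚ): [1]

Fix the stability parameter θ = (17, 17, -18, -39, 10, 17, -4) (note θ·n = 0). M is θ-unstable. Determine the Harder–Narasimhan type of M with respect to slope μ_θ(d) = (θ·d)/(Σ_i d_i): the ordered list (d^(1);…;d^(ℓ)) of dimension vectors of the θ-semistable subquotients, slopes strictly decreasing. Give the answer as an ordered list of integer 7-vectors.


Barcode: M ≅ I[1,1]^2, I[1,2], I[1,7], I[4,4]^2, I[5,5]. HN layers by μ_θ (5 steps, strictly decreasing):
  μ^(1)=17; μ^(2)=10; μ^(3)=23/3; μ^(4)=-23/4; μ^(5)=-39

((3, 1, 0, 0, 0, 0, 0); (0, 0, 0, 0, 1, 0, 0); (0, 0, 0, 0, 1, 1, 1); (1, 1, 1, 1, 0, 0, 0); (0, 0, 0, 2, 0, 0, 0))


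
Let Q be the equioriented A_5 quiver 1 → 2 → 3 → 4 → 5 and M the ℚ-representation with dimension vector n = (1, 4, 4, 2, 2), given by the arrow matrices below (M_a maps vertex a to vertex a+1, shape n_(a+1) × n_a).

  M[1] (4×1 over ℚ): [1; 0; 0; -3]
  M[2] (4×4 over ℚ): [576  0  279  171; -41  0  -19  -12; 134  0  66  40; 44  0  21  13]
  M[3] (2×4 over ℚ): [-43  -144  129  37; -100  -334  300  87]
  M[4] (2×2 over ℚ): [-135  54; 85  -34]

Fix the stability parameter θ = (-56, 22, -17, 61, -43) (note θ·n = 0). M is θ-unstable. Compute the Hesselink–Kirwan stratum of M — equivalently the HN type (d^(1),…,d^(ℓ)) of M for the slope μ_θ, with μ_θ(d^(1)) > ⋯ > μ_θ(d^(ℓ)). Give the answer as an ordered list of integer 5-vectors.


Via rank(M_{q-1}∘⋯∘M_p): M ≅ I[1,4], I[2,2]^2, I[2,5], I[3,3]^2, I[5,5].
μ_θ-semistable layers: μ^(1)=61; μ^(2)=22; μ^(3)=9; μ^(4)=5/2; μ^(5)=-17; μ^(6)=-43; μ^(7)=-56

((0, 0, 0, 1, 0); (0, 2, 0, 0, 0); (0, 0, 0, 1, 1); (0, 2, 2, 0, 0); (0, 0, 2, 0, 0); (0, 0, 0, 0, 1); (1, 0, 0, 0, 0))


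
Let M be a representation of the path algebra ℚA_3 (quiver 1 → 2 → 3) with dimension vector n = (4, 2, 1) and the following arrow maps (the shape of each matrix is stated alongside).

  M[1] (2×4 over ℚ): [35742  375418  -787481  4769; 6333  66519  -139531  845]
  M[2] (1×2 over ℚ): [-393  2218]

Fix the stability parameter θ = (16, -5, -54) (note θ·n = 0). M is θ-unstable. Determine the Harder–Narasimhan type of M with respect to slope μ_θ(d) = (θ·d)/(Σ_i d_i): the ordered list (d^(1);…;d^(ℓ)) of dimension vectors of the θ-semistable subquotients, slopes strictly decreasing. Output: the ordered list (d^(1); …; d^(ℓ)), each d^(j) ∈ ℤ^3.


Interval decomposition of M: I[1,1]^2, I[1,2], I[1,3].
HN type (ℓ=3): μ^(1)=16; μ^(2)=11/2; μ^(3)=-43/3

((2, 0, 0); (1, 1, 0); (1, 1, 1))


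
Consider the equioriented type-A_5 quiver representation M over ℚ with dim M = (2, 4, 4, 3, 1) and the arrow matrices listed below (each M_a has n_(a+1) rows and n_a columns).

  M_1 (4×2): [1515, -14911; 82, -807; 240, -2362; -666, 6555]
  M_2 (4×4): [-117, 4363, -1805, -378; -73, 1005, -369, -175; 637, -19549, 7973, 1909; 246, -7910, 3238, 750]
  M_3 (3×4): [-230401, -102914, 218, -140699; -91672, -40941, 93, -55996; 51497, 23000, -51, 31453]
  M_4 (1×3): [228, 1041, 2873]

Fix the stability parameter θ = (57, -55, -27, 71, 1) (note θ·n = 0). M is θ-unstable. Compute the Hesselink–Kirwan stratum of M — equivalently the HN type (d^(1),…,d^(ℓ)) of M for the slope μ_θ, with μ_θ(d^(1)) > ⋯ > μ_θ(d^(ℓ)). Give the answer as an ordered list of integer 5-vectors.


Interval decomposition of M: I[1,4], I[1,5], I[2,2]^2, I[3,3], I[3,4].
HN type (ℓ=5): μ^(1)=71; μ^(2)=36; μ^(3)=-25/3; μ^(4)=-27; μ^(5)=-55

((0, 0, 0, 2, 0); (0, 0, 0, 1, 1); (2, 2, 2, 0, 0); (0, 0, 2, 0, 0); (0, 2, 0, 0, 0))


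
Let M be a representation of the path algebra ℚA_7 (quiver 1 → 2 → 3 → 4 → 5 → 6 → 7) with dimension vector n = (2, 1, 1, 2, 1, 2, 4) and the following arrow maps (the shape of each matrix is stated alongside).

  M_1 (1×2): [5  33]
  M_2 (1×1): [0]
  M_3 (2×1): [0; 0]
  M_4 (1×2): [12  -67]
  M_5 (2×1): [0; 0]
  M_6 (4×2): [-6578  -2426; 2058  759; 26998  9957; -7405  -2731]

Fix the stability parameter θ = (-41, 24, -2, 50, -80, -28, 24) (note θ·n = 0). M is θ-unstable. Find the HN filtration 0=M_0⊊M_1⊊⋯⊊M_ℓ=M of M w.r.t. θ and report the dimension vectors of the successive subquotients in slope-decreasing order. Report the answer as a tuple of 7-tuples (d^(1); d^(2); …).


Barcode: M ≅ I[1,1], I[1,2], I[3,3], I[4,4], I[4,5], I[6,7]^2, I[7,7]^2. HN layers by μ_θ (6 steps, strictly decreasing):
  μ^(1)=50; μ^(2)=24; μ^(3)=-2; μ^(4)=-15; μ^(5)=-28; μ^(6)=-41

((0, 0, 0, 1, 0, 0, 0); (0, 1, 0, 0, 0, 0, 4); (0, 0, 1, 0, 0, 0, 0); (0, 0, 0, 1, 1, 0, 0); (0, 0, 0, 0, 0, 2, 0); (2, 0, 0, 0, 0, 0, 0))


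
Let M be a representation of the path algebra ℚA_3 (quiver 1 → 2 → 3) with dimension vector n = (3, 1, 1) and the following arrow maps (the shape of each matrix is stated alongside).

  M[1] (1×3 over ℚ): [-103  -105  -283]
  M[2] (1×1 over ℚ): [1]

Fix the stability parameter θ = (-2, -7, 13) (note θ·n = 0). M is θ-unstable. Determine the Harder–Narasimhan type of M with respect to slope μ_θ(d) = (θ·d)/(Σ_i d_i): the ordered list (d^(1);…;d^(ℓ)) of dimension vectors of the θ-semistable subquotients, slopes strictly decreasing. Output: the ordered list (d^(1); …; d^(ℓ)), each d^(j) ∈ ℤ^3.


Interval decomposition of M: I[1,1]^2, I[1,3].
HN type (ℓ=3): μ^(1)=13; μ^(2)=-2; μ^(3)=-9/2

((0, 0, 1); (2, 0, 0); (1, 1, 0))


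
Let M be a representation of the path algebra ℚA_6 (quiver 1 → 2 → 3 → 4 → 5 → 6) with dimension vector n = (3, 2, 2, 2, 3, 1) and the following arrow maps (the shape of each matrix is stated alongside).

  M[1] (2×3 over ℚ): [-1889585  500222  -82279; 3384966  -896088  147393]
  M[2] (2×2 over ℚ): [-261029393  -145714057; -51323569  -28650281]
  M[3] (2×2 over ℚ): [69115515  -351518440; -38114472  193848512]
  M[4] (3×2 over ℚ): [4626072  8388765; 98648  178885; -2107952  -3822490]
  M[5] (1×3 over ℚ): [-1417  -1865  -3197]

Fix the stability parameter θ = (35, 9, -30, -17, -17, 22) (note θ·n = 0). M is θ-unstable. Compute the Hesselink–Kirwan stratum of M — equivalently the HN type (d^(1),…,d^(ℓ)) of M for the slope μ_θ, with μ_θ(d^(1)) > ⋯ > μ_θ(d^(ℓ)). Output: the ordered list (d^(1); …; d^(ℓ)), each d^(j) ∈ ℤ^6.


Via rank(M_{q-1}∘⋯∘M_p): M ≅ I[1,1], I[1,2], I[1,4], I[3,3], I[4,5], I[5,5], I[5,6].
μ_θ-semistable layers: μ^(1)=35; μ^(2)=22; μ^(3)=-3/4; μ^(4)=-17; μ^(5)=-30

((1, 0, 0, 0, 0, 0); (1, 1, 0, 0, 0, 1); (1, 1, 1, 1, 0, 0); (0, 0, 0, 1, 3, 0); (0, 0, 1, 0, 0, 0))


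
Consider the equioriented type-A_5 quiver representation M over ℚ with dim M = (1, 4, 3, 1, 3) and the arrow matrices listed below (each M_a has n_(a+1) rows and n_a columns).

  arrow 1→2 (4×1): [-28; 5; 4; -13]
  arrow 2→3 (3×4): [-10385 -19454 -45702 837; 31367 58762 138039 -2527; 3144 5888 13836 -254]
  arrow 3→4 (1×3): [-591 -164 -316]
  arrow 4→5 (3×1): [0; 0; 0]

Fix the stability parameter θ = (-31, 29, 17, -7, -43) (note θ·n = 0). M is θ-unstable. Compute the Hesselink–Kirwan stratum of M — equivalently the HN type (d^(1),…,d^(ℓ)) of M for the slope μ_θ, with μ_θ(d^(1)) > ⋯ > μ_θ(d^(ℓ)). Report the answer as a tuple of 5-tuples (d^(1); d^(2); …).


Interval decomposition of M: I[1,4], I[2,2], I[2,3]^2, I[5,5]^3.
HN type (ℓ=5): μ^(1)=29; μ^(2)=23; μ^(3)=13; μ^(4)=-31; μ^(5)=-43

((0, 1, 0, 0, 0); (0, 2, 2, 0, 0); (0, 1, 1, 1, 0); (1, 0, 0, 0, 0); (0, 0, 0, 0, 3))


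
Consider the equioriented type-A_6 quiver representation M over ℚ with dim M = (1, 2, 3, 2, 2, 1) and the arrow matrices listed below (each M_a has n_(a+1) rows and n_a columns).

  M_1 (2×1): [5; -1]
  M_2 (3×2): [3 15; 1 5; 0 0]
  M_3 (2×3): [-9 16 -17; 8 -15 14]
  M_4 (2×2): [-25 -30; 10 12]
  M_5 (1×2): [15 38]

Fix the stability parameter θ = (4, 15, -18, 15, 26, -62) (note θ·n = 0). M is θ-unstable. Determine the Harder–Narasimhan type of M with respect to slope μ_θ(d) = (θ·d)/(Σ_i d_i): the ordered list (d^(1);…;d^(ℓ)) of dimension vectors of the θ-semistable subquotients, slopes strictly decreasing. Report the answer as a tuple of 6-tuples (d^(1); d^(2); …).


Interval decomposition of M: I[1,2], I[2,6], I[3,3], I[3,4], I[5,5].
HN type (ℓ=5): μ^(1)=26; μ^(2)=15; μ^(3)=4; μ^(4)=-24/5; μ^(5)=-18

((0, 0, 0, 0, 1, 0); (0, 1, 0, 1, 0, 0); (1, 0, 0, 0, 0, 0); (0, 1, 1, 1, 1, 1); (0, 0, 2, 0, 0, 0))


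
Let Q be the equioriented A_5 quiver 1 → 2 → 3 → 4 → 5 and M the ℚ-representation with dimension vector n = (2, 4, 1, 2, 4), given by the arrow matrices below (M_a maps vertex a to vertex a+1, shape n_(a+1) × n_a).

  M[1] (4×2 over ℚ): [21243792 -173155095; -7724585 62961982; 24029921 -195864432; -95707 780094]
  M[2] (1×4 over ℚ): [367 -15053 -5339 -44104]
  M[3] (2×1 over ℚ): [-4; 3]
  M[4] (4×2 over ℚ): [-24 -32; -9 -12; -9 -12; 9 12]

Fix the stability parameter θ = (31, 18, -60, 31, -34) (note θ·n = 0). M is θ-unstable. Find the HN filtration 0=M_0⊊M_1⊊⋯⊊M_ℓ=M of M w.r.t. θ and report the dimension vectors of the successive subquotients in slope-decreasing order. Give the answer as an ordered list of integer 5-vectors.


Via rank(M_{q-1}∘⋯∘M_p): M ≅ I[1,2], I[1,4], I[2,2]^2, I[4,5], I[5,5]^3.
μ_θ-semistable layers: μ^(1)=31; μ^(2)=49/2; μ^(3)=18; μ^(4)=-3/2; μ^(5)=-11/3; μ^(6)=-34

((0, 0, 0, 1, 0); (1, 1, 0, 0, 0); (0, 2, 0, 0, 0); (0, 0, 0, 1, 1); (1, 1, 1, 0, 0); (0, 0, 0, 0, 3))


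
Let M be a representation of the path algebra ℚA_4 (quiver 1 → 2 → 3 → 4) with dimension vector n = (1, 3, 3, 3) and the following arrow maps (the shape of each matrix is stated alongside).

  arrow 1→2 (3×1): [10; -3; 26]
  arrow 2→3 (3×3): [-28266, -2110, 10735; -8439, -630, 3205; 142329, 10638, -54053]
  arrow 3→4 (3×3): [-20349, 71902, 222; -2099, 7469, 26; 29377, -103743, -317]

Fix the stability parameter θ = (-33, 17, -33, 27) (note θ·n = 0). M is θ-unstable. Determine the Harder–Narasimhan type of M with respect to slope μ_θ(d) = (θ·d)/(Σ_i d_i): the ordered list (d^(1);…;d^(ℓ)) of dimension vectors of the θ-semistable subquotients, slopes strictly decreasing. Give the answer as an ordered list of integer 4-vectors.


Via rank(M_{q-1}∘⋯∘M_p): M ≅ I[1,4], I[2,2], I[2,4], I[3,4].
μ_θ-semistable layers: μ^(1)=27; μ^(2)=17; μ^(3)=-8; μ^(4)=-33

((0, 0, 0, 3); (0, 1, 0, 0); (0, 2, 2, 0); (1, 0, 1, 0))


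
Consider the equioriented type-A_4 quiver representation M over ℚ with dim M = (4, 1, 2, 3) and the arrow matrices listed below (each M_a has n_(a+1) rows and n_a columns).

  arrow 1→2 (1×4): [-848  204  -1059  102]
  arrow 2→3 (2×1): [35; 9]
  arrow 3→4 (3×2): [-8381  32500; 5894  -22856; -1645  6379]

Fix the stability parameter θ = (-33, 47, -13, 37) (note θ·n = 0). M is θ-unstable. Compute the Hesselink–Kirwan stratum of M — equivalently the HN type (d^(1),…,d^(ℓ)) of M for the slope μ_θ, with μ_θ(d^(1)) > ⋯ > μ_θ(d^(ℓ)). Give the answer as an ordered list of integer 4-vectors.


Interval decomposition of M: I[1,1]^3, I[1,4], I[3,4], I[4,4].
HN type (ℓ=4): μ^(1)=37; μ^(2)=17; μ^(3)=-13; μ^(4)=-33

((0, 0, 0, 3); (0, 1, 1, 0); (0, 0, 1, 0); (4, 0, 0, 0))


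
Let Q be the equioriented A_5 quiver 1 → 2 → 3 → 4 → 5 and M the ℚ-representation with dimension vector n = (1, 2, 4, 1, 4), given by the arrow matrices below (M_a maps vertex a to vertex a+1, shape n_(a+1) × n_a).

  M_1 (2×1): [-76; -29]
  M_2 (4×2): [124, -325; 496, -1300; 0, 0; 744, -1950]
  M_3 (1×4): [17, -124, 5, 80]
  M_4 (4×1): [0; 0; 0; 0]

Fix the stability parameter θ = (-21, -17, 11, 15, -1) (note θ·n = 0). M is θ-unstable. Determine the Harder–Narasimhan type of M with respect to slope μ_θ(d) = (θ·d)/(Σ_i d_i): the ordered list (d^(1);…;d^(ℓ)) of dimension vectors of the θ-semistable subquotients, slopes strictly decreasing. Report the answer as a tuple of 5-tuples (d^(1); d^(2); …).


Interval decomposition of M: I[1,4], I[2,2], I[3,3]^3, I[5,5]^4.
HN type (ℓ=5): μ^(1)=15; μ^(2)=11; μ^(3)=-1; μ^(4)=-17; μ^(5)=-21

((0, 0, 0, 1, 0); (0, 0, 4, 0, 0); (0, 0, 0, 0, 4); (0, 2, 0, 0, 0); (1, 0, 0, 0, 0))


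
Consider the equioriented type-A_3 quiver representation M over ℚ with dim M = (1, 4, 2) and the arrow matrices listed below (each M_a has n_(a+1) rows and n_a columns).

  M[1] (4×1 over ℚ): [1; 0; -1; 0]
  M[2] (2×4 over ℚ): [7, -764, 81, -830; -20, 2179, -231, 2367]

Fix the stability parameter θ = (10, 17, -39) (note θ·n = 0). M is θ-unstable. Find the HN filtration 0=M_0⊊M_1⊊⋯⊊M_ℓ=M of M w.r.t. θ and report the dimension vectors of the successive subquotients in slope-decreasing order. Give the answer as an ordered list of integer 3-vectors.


Via rank(M_{q-1}∘⋯∘M_p): M ≅ I[1,3], I[2,2]^2, I[2,3].
μ_θ-semistable layers: μ^(1)=17; μ^(2)=-4; μ^(3)=-11

((0, 2, 0); (1, 1, 1); (0, 1, 1))


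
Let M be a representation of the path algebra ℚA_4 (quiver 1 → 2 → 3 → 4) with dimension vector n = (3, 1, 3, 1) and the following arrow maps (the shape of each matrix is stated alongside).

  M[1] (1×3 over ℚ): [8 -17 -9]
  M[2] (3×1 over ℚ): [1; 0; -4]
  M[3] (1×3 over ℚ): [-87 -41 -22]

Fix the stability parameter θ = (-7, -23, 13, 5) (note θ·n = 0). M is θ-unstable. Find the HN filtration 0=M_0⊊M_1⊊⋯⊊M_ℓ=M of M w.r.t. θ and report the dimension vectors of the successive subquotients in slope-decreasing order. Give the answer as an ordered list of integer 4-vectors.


Via rank(M_{q-1}∘⋯∘M_p): M ≅ I[1,1]^2, I[1,4], I[3,3]^2.
μ_θ-semistable layers: μ^(1)=13; μ^(2)=9; μ^(3)=-7; μ^(4)=-15

((0, 0, 2, 0); (0, 0, 1, 1); (2, 0, 0, 0); (1, 1, 0, 0))


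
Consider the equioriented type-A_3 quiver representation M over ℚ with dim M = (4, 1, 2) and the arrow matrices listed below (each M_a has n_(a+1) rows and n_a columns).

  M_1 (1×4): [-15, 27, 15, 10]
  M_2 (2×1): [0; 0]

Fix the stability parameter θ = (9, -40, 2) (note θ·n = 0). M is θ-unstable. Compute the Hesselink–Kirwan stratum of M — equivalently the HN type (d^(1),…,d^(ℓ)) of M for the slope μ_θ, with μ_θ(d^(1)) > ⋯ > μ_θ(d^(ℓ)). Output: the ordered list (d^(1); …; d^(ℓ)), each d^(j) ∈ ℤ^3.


Via rank(M_{q-1}∘⋯∘M_p): M ≅ I[1,1]^3, I[1,2], I[3,3]^2.
μ_θ-semistable layers: μ^(1)=9; μ^(2)=2; μ^(3)=-31/2

((3, 0, 0); (0, 0, 2); (1, 1, 0))


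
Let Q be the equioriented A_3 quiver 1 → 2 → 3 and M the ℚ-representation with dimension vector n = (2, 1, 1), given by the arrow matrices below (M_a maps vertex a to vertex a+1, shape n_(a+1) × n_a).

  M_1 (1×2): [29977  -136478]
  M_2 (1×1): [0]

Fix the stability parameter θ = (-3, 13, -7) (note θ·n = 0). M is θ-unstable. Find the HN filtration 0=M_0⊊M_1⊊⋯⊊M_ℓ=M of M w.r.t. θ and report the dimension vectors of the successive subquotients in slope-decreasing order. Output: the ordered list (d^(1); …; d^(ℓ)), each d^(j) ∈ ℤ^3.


Barcode: M ≅ I[1,1], I[1,2], I[3,3]. HN layers by μ_θ (3 steps, strictly decreasing):
  μ^(1)=13; μ^(2)=-3; μ^(3)=-7

((0, 1, 0); (2, 0, 0); (0, 0, 1))


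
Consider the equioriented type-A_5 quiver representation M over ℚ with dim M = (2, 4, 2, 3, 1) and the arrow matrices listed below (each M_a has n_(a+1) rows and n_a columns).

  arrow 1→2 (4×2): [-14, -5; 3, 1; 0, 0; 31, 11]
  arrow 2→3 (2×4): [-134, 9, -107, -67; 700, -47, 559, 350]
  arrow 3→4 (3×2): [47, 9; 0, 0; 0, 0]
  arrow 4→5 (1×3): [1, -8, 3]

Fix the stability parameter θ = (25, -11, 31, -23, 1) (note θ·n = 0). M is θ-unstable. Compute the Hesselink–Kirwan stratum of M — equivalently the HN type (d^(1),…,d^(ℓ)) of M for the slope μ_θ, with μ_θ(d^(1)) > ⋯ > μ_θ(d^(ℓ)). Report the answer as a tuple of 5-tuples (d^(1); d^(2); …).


Via rank(M_{q-1}∘⋯∘M_p): M ≅ I[1,2], I[1,5], I[2,2], I[2,3], I[4,4]^2.
μ_θ-semistable layers: μ^(1)=31; μ^(2)=7; μ^(3)=23/5; μ^(4)=-11; μ^(5)=-23

((0, 0, 1, 0, 0); (1, 1, 0, 0, 0); (1, 1, 1, 1, 1); (0, 2, 0, 0, 0); (0, 0, 0, 2, 0))


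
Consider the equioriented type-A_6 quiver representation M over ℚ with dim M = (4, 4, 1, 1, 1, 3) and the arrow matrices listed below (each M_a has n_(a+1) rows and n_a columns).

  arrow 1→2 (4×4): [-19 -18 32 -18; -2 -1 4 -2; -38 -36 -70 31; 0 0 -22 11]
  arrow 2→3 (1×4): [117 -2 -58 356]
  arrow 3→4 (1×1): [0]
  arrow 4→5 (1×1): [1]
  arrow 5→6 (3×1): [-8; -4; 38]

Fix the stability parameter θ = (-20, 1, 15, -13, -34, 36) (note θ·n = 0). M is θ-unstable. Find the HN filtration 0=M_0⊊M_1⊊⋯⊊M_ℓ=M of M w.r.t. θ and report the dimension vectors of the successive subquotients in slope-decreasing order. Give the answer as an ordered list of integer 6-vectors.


Via rank(M_{q-1}∘⋯∘M_p): M ≅ I[1,1], I[1,2]^2, I[1,3], I[2,2], I[4,6], I[6,6]^2.
μ_θ-semistable layers: μ^(1)=36; μ^(2)=15; μ^(3)=1; μ^(4)=-20; μ^(5)=-47/2

((0, 0, 0, 0, 0, 3); (0, 0, 1, 0, 0, 0); (0, 4, 0, 0, 0, 0); (4, 0, 0, 0, 0, 0); (0, 0, 0, 1, 1, 0))


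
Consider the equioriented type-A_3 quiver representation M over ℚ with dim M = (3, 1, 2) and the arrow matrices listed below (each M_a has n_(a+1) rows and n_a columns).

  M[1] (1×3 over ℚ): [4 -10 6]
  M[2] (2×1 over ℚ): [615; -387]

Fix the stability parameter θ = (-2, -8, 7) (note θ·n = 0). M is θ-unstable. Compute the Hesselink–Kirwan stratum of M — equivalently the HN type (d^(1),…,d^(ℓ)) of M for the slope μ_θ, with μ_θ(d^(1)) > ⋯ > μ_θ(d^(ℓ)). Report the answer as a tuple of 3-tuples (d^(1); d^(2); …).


Barcode: M ≅ I[1,1]^2, I[1,3], I[3,3]. HN layers by μ_θ (3 steps, strictly decreasing):
  μ^(1)=7; μ^(2)=-2; μ^(3)=-5

((0, 0, 2); (2, 0, 0); (1, 1, 0))


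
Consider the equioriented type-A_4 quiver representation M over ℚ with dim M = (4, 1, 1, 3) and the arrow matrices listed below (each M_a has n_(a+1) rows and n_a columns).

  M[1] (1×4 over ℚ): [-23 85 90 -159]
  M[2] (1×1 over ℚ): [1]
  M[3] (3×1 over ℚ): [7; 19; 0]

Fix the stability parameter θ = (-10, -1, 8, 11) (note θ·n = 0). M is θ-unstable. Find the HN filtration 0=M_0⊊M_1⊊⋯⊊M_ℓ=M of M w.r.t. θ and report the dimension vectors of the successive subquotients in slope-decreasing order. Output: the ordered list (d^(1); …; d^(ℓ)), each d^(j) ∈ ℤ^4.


Via rank(M_{q-1}∘⋯∘M_p): M ≅ I[1,1]^3, I[1,4], I[4,4]^2.
μ_θ-semistable layers: μ^(1)=11; μ^(2)=8; μ^(3)=-1; μ^(4)=-10

((0, 0, 0, 3); (0, 0, 1, 0); (0, 1, 0, 0); (4, 0, 0, 0))


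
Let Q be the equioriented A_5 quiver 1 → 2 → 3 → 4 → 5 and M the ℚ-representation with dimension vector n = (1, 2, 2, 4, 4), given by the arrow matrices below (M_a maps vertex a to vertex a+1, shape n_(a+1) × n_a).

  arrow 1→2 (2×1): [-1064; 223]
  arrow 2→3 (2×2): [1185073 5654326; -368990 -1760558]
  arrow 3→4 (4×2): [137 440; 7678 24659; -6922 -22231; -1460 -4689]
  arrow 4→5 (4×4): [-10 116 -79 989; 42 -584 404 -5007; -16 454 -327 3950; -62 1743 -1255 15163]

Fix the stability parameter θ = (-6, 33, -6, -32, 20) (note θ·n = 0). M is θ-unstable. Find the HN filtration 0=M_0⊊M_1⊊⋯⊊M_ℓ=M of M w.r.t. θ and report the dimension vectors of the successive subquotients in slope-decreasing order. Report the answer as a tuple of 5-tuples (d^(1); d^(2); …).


Interval decomposition of M: I[1,5], I[2,4], I[4,5]^2, I[5,5].
HN type (ℓ=4): μ^(1)=20; μ^(2)=-5/3; μ^(3)=-6; μ^(4)=-32

((0, 0, 0, 0, 4); (0, 2, 2, 2, 0); (1, 0, 0, 0, 0); (0, 0, 0, 2, 0))


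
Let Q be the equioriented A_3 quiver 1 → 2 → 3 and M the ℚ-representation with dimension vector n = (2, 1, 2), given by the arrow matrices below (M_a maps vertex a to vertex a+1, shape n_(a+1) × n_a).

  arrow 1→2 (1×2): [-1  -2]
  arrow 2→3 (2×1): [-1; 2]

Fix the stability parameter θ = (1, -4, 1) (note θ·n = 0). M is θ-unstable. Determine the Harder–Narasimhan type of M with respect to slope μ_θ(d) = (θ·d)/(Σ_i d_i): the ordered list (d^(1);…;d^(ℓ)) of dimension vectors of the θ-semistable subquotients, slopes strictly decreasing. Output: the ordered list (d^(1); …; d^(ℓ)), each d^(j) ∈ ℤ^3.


Interval decomposition of M: I[1,1], I[1,3], I[3,3].
HN type (ℓ=2): μ^(1)=1; μ^(2)=-3/2

((1, 0, 2); (1, 1, 0))


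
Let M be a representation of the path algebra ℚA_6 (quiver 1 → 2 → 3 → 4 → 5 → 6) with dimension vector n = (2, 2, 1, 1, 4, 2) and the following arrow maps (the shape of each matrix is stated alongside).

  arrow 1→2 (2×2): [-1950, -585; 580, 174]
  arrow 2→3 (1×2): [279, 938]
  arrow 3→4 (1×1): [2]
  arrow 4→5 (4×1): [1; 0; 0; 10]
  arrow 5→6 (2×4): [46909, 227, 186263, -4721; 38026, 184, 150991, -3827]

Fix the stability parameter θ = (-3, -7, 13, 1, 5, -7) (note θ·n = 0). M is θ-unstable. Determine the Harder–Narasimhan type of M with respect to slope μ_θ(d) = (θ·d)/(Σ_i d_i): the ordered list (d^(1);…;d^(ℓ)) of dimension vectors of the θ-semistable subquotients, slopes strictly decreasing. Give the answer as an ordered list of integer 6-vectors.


Interval decomposition of M: I[1,1], I[1,6], I[2,2], I[5,5]^2, I[5,6].
HN type (ℓ=6): μ^(1)=5; μ^(2)=3; μ^(3)=-1; μ^(4)=-3; μ^(5)=-5; μ^(6)=-7

((0, 0, 0, 0, 2, 0); (0, 0, 1, 1, 1, 1); (0, 0, 0, 0, 1, 1); (1, 0, 0, 0, 0, 0); (1, 1, 0, 0, 0, 0); (0, 1, 0, 0, 0, 0))


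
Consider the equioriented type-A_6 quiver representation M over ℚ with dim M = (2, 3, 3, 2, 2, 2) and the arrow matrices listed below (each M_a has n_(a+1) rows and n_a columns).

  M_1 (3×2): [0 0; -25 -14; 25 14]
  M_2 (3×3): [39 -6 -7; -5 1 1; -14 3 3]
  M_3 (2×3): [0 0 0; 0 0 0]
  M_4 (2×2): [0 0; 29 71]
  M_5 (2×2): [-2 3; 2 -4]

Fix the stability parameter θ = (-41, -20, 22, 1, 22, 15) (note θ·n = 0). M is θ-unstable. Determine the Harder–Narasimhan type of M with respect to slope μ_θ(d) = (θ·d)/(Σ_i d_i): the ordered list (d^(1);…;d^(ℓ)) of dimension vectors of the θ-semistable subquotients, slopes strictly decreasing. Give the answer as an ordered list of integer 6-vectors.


Via rank(M_{q-1}∘⋯∘M_p): M ≅ I[1,1], I[1,3], I[2,3]^2, I[4,4], I[4,6], I[5,6].
μ_θ-semistable layers: μ^(1)=22; μ^(2)=37/2; μ^(3)=1; μ^(4)=-20; μ^(5)=-41

((0, 0, 3, 0, 0, 0); (0, 0, 0, 0, 2, 2); (0, 0, 0, 2, 0, 0); (0, 3, 0, 0, 0, 0); (2, 0, 0, 0, 0, 0))


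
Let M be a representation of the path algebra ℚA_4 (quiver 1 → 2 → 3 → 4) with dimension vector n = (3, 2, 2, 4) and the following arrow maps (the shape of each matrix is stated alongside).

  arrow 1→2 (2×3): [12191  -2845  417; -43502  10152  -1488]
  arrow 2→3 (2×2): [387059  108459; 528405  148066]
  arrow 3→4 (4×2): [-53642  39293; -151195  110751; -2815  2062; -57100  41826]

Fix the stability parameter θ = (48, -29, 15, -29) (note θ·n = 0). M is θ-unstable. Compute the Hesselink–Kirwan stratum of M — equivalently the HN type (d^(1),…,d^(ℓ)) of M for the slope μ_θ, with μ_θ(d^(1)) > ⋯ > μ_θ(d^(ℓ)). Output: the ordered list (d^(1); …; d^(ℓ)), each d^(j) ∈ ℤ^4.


Via rank(M_{q-1}∘⋯∘M_p): M ≅ I[1,1], I[1,4]^2, I[4,4]^2.
μ_θ-semistable layers: μ^(1)=48; μ^(2)=5/4; μ^(3)=-29

((1, 0, 0, 0); (2, 2, 2, 2); (0, 0, 0, 2))


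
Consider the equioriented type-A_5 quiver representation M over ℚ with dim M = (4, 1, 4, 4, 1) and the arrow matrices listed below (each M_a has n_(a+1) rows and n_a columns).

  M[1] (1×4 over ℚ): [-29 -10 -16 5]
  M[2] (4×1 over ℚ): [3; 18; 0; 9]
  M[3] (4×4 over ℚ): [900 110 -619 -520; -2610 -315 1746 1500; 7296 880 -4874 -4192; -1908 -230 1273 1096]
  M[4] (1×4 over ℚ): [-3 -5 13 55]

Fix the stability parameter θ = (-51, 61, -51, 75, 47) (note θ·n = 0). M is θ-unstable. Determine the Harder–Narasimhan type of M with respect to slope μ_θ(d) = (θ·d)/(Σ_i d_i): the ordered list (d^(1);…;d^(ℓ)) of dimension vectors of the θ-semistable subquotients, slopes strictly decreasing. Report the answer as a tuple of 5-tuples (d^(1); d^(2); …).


Via rank(M_{q-1}∘⋯∘M_p): M ≅ I[1,1]^3, I[1,3], I[3,3], I[3,4], I[3,5], I[4,4]^2.
μ_θ-semistable layers: μ^(1)=75; μ^(2)=61; μ^(3)=5; μ^(4)=-51

((0, 0, 0, 3, 0); (0, 0, 0, 1, 1); (0, 1, 1, 0, 0); (4, 0, 3, 0, 0))


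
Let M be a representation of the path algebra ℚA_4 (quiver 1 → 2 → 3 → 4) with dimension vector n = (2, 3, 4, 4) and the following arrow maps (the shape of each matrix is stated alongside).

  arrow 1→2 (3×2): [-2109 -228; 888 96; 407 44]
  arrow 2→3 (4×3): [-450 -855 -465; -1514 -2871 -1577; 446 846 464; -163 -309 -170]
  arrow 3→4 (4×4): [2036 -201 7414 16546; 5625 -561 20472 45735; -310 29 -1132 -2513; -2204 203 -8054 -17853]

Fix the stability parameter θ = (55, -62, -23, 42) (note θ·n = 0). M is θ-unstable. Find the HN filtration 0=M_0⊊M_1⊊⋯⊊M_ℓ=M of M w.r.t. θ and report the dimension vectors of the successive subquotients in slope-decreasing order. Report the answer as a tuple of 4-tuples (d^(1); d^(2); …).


Barcode: M ≅ I[1,1], I[1,4], I[2,2], I[2,4], I[3,4]^2. HN layers by μ_θ (5 steps, strictly decreasing):
  μ^(1)=55; μ^(2)=42; μ^(3)=-10; μ^(4)=-23; μ^(5)=-62

((1, 0, 0, 0); (0, 0, 0, 4); (1, 1, 1, 0); (0, 0, 3, 0); (0, 2, 0, 0))


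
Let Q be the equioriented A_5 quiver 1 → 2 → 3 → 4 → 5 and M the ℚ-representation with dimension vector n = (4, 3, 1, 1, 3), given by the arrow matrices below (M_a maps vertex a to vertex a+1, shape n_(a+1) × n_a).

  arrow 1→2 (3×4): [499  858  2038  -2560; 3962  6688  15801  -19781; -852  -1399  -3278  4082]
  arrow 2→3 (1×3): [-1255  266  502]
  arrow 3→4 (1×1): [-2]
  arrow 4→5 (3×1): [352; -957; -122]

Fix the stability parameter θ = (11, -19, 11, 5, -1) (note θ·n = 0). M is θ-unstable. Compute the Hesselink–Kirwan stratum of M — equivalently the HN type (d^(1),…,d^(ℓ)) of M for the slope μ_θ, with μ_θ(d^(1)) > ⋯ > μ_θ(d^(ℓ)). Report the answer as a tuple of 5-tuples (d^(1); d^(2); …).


Barcode: M ≅ I[1,1], I[1,2]^2, I[1,5], I[5,5]^2. HN layers by μ_θ (4 steps, strictly decreasing):
  μ^(1)=11; μ^(2)=5; μ^(3)=-1; μ^(4)=-4

((1, 0, 0, 0, 0); (0, 0, 1, 1, 1); (0, 0, 0, 0, 2); (3, 3, 0, 0, 0))


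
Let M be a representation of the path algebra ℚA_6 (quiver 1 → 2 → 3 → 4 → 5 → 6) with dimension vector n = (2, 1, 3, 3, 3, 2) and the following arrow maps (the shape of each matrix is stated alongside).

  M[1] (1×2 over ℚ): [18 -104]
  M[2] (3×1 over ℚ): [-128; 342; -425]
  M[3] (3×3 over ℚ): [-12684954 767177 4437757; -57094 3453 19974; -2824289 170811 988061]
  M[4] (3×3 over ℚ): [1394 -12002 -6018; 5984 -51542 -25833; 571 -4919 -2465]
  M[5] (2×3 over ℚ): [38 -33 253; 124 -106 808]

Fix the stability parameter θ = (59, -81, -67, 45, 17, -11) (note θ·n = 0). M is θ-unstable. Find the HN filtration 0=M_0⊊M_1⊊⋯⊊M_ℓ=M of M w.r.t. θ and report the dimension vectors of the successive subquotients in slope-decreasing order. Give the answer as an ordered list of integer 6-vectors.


Interval decomposition of M: I[1,1], I[1,6], I[3,4], I[3,6], I[5,5].
HN type (ℓ=5): μ^(1)=59; μ^(2)=45; μ^(3)=17; μ^(4)=-89/3; μ^(5)=-67

((1, 0, 0, 0, 0, 0); (0, 0, 0, 1, 0, 0); (0, 0, 0, 2, 3, 2); (1, 1, 1, 0, 0, 0); (0, 0, 2, 0, 0, 0))


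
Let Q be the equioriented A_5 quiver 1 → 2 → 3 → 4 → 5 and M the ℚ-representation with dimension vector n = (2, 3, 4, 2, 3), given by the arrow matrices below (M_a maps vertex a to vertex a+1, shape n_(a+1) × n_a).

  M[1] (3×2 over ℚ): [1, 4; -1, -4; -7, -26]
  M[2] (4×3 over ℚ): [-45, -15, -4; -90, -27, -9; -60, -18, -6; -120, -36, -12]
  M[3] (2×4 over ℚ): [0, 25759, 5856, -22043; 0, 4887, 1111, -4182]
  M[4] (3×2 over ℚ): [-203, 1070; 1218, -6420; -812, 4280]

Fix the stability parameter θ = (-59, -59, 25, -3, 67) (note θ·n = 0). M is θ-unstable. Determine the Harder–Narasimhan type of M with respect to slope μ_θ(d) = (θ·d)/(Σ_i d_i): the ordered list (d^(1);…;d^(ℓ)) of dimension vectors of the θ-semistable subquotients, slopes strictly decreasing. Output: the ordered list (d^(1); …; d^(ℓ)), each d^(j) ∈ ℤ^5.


Barcode: M ≅ I[1,3], I[1,5], I[2,2], I[3,3], I[3,4], I[5,5]^2. HN layers by μ_θ (4 steps, strictly decreasing):
  μ^(1)=67; μ^(2)=25; μ^(3)=11; μ^(4)=-59

((0, 0, 0, 0, 3); (0, 0, 2, 0, 0); (0, 0, 2, 2, 0); (2, 3, 0, 0, 0))


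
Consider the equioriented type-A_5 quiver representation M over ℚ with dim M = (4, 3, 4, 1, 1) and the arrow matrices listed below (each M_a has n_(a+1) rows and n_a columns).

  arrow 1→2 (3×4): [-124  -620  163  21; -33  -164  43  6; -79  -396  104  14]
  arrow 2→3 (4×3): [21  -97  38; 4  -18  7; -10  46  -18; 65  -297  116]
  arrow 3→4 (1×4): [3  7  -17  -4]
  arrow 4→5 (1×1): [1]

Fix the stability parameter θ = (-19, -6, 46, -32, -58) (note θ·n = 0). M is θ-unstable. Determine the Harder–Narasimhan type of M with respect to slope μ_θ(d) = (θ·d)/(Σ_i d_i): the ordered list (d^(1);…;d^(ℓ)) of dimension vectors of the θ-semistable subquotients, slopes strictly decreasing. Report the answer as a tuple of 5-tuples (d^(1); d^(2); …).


Via rank(M_{q-1}∘⋯∘M_p): M ≅ I[1,1], I[1,2], I[1,3], I[1,5], I[3,3]^2.
μ_θ-semistable layers: μ^(1)=46; μ^(2)=-6; μ^(3)=-25/2; μ^(4)=-19

((0, 0, 3, 0, 0); (0, 2, 0, 0, 0); (0, 1, 1, 1, 1); (4, 0, 0, 0, 0))


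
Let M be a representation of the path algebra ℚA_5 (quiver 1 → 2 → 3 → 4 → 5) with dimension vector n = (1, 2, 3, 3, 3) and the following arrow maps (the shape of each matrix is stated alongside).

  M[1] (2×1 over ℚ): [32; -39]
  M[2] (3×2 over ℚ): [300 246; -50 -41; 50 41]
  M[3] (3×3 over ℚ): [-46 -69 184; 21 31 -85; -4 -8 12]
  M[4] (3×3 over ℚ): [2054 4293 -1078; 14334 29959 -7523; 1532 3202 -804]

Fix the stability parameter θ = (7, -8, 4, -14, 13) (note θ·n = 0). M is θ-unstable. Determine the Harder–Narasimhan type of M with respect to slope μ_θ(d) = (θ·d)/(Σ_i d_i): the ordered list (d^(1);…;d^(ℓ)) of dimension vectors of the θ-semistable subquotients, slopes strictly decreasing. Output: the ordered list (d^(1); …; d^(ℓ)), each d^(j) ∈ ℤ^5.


Via rank(M_{q-1}∘⋯∘M_p): M ≅ I[1,4], I[2,2], I[3,3], I[3,5], I[4,5], I[5,5].
μ_θ-semistable layers: μ^(1)=13; μ^(2)=4; μ^(3)=-11/4; μ^(4)=-5; μ^(5)=-8; μ^(6)=-14

((0, 0, 0, 0, 3); (0, 0, 1, 0, 0); (1, 1, 1, 1, 0); (0, 0, 1, 1, 0); (0, 1, 0, 0, 0); (0, 0, 0, 1, 0))


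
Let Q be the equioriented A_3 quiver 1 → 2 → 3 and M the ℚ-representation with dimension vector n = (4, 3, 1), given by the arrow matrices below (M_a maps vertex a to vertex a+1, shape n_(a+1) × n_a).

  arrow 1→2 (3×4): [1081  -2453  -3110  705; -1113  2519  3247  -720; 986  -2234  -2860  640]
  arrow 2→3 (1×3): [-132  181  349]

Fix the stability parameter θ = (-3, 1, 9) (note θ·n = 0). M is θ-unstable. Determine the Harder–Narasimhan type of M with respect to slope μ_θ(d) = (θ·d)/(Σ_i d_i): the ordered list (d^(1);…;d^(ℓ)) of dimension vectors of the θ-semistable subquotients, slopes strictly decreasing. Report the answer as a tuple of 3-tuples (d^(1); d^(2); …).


Interval decomposition of M: I[1,1], I[1,2]^2, I[1,3].
HN type (ℓ=3): μ^(1)=9; μ^(2)=1; μ^(3)=-3

((0, 0, 1); (0, 3, 0); (4, 0, 0))


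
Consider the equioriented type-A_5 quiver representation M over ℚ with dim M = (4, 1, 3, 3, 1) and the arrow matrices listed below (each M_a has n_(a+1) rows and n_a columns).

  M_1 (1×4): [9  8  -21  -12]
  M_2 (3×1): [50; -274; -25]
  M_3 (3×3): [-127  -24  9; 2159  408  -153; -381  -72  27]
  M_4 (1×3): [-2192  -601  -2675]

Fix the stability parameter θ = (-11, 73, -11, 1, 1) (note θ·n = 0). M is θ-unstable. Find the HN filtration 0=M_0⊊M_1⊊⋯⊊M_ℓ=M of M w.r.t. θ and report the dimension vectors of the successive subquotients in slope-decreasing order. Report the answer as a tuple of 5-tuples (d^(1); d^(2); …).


Via rank(M_{q-1}∘⋯∘M_p): M ≅ I[1,1]^3, I[1,4], I[3,3]^2, I[4,4], I[4,5].
μ_θ-semistable layers: μ^(1)=21; μ^(2)=1; μ^(3)=-11

((0, 1, 1, 1, 0); (0, 0, 0, 2, 1); (4, 0, 2, 0, 0))


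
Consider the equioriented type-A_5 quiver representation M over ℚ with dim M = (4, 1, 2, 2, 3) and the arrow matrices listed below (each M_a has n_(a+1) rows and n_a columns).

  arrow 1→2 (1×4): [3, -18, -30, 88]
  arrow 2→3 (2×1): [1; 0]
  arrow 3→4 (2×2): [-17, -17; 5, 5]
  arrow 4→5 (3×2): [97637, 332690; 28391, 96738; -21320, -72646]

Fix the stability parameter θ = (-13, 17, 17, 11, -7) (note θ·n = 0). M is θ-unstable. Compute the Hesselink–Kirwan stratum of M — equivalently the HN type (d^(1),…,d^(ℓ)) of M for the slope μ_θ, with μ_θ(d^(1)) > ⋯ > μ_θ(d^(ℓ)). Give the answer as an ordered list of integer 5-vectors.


Barcode: M ≅ I[1,1]^3, I[1,5], I[3,3], I[4,5], I[5,5]. HN layers by μ_θ (5 steps, strictly decreasing):
  μ^(1)=17; μ^(2)=19/2; μ^(3)=2; μ^(4)=-7; μ^(5)=-13

((0, 0, 1, 0, 0); (0, 1, 1, 1, 1); (0, 0, 0, 1, 1); (0, 0, 0, 0, 1); (4, 0, 0, 0, 0))


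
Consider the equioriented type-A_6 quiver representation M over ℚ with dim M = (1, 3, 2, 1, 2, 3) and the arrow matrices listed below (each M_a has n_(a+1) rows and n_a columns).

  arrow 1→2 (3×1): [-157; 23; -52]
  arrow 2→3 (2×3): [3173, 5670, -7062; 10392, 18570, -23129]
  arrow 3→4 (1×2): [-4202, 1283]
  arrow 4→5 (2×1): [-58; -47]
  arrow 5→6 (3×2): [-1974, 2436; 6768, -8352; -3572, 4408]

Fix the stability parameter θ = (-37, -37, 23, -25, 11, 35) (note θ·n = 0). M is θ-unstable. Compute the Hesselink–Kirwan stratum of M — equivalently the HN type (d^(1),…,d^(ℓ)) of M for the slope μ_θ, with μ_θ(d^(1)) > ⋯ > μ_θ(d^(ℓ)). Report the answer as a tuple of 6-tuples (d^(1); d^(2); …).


Barcode: M ≅ I[1,5], I[2,2], I[2,3], I[5,6], I[6,6]^2. HN layers by μ_θ (5 steps, strictly decreasing):
  μ^(1)=35; μ^(2)=23; μ^(3)=11; μ^(4)=-1; μ^(5)=-37

((0, 0, 0, 0, 0, 3); (0, 0, 1, 0, 0, 0); (0, 0, 0, 0, 2, 0); (0, 0, 1, 1, 0, 0); (1, 3, 0, 0, 0, 0))


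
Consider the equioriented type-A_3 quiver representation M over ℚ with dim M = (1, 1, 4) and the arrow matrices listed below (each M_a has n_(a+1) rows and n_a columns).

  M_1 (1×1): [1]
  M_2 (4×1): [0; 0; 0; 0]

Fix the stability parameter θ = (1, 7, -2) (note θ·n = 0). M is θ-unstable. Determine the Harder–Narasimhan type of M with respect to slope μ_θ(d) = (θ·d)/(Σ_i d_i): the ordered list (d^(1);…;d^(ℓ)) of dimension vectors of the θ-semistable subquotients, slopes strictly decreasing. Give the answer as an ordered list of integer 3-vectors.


Barcode: M ≅ I[1,2], I[3,3]^4. HN layers by μ_θ (3 steps, strictly decreasing):
  μ^(1)=7; μ^(2)=1; μ^(3)=-2

((0, 1, 0); (1, 0, 0); (0, 0, 4))


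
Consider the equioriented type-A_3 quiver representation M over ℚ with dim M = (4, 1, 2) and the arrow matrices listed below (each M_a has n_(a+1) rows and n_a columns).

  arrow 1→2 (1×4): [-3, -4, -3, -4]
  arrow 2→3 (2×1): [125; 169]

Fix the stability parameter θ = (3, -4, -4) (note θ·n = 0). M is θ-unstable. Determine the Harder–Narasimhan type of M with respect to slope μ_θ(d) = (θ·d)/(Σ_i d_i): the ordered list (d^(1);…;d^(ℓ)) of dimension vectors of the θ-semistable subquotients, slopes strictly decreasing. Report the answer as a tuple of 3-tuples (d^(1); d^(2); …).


Barcode: M ≅ I[1,1]^3, I[1,3], I[3,3]. HN layers by μ_θ (3 steps, strictly decreasing):
  μ^(1)=3; μ^(2)=-5/3; μ^(3)=-4

((3, 0, 0); (1, 1, 1); (0, 0, 1))
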